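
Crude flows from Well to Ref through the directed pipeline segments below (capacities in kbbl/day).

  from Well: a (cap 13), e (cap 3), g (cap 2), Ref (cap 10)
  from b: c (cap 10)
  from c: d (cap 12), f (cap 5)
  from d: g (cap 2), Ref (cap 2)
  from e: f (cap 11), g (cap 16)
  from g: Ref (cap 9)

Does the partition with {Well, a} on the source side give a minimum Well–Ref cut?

Given cut capacity: 3 + 2 + 10 = 15.
Augment Well→Ref: bottleneck 10, flow now 10.
Augment Well→g→Ref: bottleneck 2, flow now 12.
Augment Well→e→g→Ref: bottleneck 3, flow now 15.
No augmenting path remains; maximum flow = 15.
Cut capacity 15 equals the max flow, so it is a minimum cut.

Yes — it is a minimum cut (capacity 15).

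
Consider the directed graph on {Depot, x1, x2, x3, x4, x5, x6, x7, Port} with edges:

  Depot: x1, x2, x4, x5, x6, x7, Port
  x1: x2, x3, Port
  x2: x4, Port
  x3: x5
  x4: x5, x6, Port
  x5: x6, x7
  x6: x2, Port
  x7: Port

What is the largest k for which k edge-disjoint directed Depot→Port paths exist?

Assign every edge capacity 1; by Menger, the answer equals the max flow.
Path Depot→Port (+1); total 1.
Path Depot→x1→Port (+1); total 2.
Path Depot→x2→Port (+1); total 3.
Path Depot→x4→Port (+1); total 4.
Path Depot→x6→Port (+1); total 5.
Path Depot→x7→Port (+1); total 6.
No residual Depot→Port path; max flow = 6.
Certifying cut of size 6: {Depot→Port, Depot→x1, x2→Port, x4→Port, x6→Port, x7→Port}.

6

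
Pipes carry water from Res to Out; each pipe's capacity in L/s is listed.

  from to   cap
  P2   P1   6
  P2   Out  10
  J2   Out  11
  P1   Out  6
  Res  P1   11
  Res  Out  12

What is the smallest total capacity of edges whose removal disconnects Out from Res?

Augment Res→Out: bottleneck 12, flow now 12.
Augment Res→P1→Out: bottleneck 6, flow now 18.
No augmenting path remains; maximum flow = 18.
By max-flow min-cut, the minimum cut capacity equals the max flow.
In the residual graph, reachable from Res: {Res, P1}.
Min-cut edges: Res→Out (12), P1→Out (6); capacity 12 + 6 = 18.

18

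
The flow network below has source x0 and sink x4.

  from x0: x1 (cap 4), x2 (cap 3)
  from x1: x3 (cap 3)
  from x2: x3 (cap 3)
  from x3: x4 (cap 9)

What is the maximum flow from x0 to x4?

Augment x0→x1→x3→x4: bottleneck 3, flow now 3.
Augment x0→x2→x3→x4: bottleneck 3, flow now 6.
No augmenting path remains; maximum flow = 6.
In the residual graph, reachable from x0: {x0, x1}.
Min-cut edges: x0→x2 (3), x1→x3 (3); capacity 3 + 3 = 6.
This cut is saturated, so no flow can exceed 6.

6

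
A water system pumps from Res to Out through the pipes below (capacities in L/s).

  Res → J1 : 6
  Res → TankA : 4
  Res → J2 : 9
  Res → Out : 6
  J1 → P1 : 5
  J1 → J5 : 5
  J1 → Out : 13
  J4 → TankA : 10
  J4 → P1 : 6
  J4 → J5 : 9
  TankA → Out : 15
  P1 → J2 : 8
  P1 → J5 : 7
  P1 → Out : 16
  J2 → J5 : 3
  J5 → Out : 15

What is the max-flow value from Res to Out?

19

Augment Res→Out: bottleneck 6, flow now 6.
Augment Res→J1→Out: bottleneck 6, flow now 12.
Augment Res→TankA→Out: bottleneck 4, flow now 16.
Augment Res→J2→J5→Out: bottleneck 3, flow now 19.
No augmenting path remains; maximum flow = 19.
In the residual graph, reachable from Res: {Res, J2}.
Min-cut edges: Res→J1 (6), Res→TankA (4), Res→Out (6), J2→J5 (3); capacity 6 + 4 + 6 + 3 = 19.
This cut is saturated, so no flow can exceed 19.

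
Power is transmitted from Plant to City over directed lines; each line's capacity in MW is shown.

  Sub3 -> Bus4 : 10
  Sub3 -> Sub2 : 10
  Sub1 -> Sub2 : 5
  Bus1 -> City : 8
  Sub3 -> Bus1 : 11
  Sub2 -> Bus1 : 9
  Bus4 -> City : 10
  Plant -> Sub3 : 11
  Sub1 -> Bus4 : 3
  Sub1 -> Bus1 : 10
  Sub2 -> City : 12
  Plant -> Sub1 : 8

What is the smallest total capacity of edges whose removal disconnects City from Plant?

19

Augment Plant→Sub1→Sub2→City: bottleneck 5, flow now 5.
Augment Plant→Sub1→Bus1→City: bottleneck 3, flow now 8.
Augment Plant→Sub3→Sub2→City: bottleneck 7, flow now 15.
Augment Plant→Sub3→Bus1→City: bottleneck 4, flow now 19.
No augmenting path remains; maximum flow = 19.
By max-flow min-cut, the minimum cut capacity equals the max flow.
In the residual graph, reachable from Plant: {Plant}.
Min-cut edges: Plant→Sub1 (8), Plant→Sub3 (11); capacity 8 + 11 = 19.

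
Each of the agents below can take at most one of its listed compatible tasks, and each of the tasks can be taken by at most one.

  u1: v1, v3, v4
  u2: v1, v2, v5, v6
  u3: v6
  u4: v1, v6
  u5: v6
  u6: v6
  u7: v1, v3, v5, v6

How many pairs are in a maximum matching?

5

Unit-capacity flow: source→left, listed edges, right→sink; max matching = max flow.
Augmenting path u1→v1 (+1); matched 1.
Augmenting path u2→v2 (+1); matched 2.
Augmenting path u3→v6 (+1); matched 3.
Augmenting path u7→v3 (+1); matched 4.
Augmenting path u4→v1→u1→v4 (+1); matched 5.
No augmenting path remains; maximum matching = 5.
König certificate: {u1, u2, u4, u7, v6} is a vertex cover of size 5 (every listed pair touches it), so no matching can be larger.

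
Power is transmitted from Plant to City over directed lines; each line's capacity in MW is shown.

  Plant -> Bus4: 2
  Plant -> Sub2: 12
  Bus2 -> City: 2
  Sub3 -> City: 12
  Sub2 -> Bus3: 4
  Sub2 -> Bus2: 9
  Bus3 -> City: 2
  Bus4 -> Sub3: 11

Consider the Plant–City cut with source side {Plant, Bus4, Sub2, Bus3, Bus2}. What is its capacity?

15

Edges leaving {Plant, Bus4, Sub2, Bus3, Bus2}: Bus4→Sub3 (11), Bus3→City (2), Bus2→City (2).
Cut capacity = 11 + 2 + 2 = 15.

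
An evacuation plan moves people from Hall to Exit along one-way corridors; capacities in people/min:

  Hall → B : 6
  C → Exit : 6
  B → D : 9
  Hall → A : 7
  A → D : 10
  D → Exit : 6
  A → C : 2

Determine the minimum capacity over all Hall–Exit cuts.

Augment Hall→A→C→Exit: bottleneck 2, flow now 2.
Augment Hall→A→D→Exit: bottleneck 5, flow now 7.
Augment Hall→B→D→Exit: bottleneck 1, flow now 8.
No augmenting path remains; maximum flow = 8.
By max-flow min-cut, the minimum cut capacity equals the max flow.
In the residual graph, reachable from Hall: {Hall, A, B, D}.
Min-cut edges: A→C (2), D→Exit (6); capacity 2 + 6 = 8.

8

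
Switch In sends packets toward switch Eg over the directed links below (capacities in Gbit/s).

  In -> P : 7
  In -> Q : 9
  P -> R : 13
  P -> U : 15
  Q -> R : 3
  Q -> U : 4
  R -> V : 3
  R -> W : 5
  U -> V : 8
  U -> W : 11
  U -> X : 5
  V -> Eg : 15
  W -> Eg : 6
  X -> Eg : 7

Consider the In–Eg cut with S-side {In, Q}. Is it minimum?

Yes — it is a minimum cut (capacity 14).

Given cut capacity: 7 + 3 + 4 = 14.
Augment In→P→R→V→Eg: bottleneck 3, flow now 3.
Augment In→P→R→W→Eg: bottleneck 4, flow now 7.
Augment In→Q→R→W→Eg: bottleneck 1, flow now 8.
Augment In→Q→U→V→Eg: bottleneck 4, flow now 12.
Augment In→Q→R→P→U→V→Eg: bottleneck 2, flow now 14. (uses reverse residual edge)
No augmenting path remains; maximum flow = 14.
Cut capacity 14 equals the max flow, so it is a minimum cut.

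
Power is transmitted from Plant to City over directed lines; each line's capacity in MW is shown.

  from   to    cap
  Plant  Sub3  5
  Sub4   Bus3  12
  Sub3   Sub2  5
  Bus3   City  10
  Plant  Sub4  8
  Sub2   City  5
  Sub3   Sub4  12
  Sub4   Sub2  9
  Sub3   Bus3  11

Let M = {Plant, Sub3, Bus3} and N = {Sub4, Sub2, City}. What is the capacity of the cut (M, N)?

Edges leaving {Plant, Sub3, Bus3}: Plant→Sub4 (8), Sub3→Sub4 (12), Sub3→Sub2 (5), Bus3→City (10).
Cut capacity = 8 + 12 + 5 + 10 = 35.

35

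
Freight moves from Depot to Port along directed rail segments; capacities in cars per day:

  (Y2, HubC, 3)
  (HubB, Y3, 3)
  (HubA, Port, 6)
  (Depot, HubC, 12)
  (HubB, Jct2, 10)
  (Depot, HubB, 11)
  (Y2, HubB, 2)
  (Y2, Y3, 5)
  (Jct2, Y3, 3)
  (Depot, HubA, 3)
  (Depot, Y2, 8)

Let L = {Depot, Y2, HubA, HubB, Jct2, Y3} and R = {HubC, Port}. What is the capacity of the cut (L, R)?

21

Edges leaving {Depot, Y2, HubA, HubB, Jct2, Y3}: Depot→HubC (12), Y2→HubC (3), HubA→Port (6).
Cut capacity = 12 + 3 + 6 = 21.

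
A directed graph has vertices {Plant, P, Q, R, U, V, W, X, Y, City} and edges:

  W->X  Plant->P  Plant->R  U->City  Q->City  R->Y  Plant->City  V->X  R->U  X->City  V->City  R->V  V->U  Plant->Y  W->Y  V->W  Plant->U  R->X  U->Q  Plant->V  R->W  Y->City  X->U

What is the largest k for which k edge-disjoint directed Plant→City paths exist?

5

Assign every edge capacity 1; by Menger, the answer equals the max flow.
Path Plant→City (+1); total 1.
Path Plant→U→City (+1); total 2.
Path Plant→V→City (+1); total 3.
Path Plant→Y→City (+1); total 4.
Path Plant→R→X→City (+1); total 5.
No residual Plant→City path; max flow = 5.
Certifying cut of size 5: {Plant→City, Plant→R, Plant→U, Plant→V, Plant→Y}.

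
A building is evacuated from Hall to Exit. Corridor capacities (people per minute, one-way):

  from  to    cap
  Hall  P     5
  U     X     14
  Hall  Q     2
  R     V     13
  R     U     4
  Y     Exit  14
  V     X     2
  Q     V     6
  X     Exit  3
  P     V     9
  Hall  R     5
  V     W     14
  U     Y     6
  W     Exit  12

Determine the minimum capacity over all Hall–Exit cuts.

Augment Hall→P→V→W→Exit: bottleneck 5, flow now 5.
Augment Hall→Q→V→W→Exit: bottleneck 2, flow now 7.
Augment Hall→R→U→X→Exit: bottleneck 3, flow now 10.
Augment Hall→R→U→Y→Exit: bottleneck 1, flow now 11.
Augment Hall→R→V→W→Exit: bottleneck 1, flow now 12.
No augmenting path remains; maximum flow = 12.
By max-flow min-cut, the minimum cut capacity equals the max flow.
In the residual graph, reachable from Hall: {Hall}.
Min-cut edges: Hall→P (5), Hall→Q (2), Hall→R (5); capacity 5 + 2 + 5 = 12.

12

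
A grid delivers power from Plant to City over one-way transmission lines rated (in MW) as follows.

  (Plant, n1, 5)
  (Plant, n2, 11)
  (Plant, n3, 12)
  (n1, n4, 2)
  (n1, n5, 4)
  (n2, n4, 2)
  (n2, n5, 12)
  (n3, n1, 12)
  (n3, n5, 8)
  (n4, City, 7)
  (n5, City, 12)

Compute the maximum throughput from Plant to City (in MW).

Augment Plant→n1→n4→City: bottleneck 2, flow now 2.
Augment Plant→n1→n5→City: bottleneck 3, flow now 5.
Augment Plant→n2→n4→City: bottleneck 2, flow now 7.
Augment Plant→n2→n5→City: bottleneck 9, flow now 16.
No augmenting path remains; maximum flow = 16.
In the residual graph, reachable from Plant: {Plant, n1, n2, n3, n5}.
Min-cut edges: n1→n4 (2), n2→n4 (2), n5→City (12); capacity 2 + 2 + 12 = 16.
This cut is saturated, so no flow can exceed 16.

16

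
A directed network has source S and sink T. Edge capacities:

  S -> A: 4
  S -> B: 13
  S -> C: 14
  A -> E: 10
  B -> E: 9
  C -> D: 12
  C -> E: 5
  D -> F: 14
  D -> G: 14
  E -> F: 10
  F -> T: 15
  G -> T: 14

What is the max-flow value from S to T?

Augment S→A→E→F→T: bottleneck 4, flow now 4.
Augment S→B→E→F→T: bottleneck 6, flow now 10.
Augment S→C→D→F→T: bottleneck 5, flow now 15.
Augment S→C→D→G→T: bottleneck 7, flow now 22.
No augmenting path remains; maximum flow = 22.
In the residual graph, reachable from S: {S, A, B, C, E}.
Min-cut edges: C→D (12), E→F (10); capacity 12 + 10 = 22.
This cut is saturated, so no flow can exceed 22.

22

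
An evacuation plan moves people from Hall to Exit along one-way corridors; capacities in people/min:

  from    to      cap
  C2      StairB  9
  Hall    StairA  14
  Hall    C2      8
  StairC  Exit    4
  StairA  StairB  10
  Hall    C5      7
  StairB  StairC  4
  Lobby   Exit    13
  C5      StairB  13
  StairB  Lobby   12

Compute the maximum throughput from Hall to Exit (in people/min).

Augment Hall→C2→StairB→StairC→Exit: bottleneck 4, flow now 4.
Augment Hall→C2→StairB→Lobby→Exit: bottleneck 4, flow now 8.
Augment Hall→C5→StairB→Lobby→Exit: bottleneck 7, flow now 15.
Augment Hall→StairA→StairB→Lobby→Exit: bottleneck 1, flow now 16.
No augmenting path remains; maximum flow = 16.
In the residual graph, reachable from Hall: {Hall, C2, C5, StairA, StairB}.
Min-cut edges: StairB→StairC (4), StairB→Lobby (12); capacity 4 + 12 = 16.
This cut is saturated, so no flow can exceed 16.

16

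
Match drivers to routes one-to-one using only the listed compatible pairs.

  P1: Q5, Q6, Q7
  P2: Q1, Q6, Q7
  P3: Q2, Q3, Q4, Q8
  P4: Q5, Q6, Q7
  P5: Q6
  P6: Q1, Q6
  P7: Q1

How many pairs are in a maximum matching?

5

Unit-capacity flow: source→left, listed edges, right→sink; max matching = max flow.
Augmenting path P1→Q5 (+1); matched 1.
Augmenting path P2→Q1 (+1); matched 2.
Augmenting path P3→Q2 (+1); matched 3.
Augmenting path P4→Q6 (+1); matched 4.
Augmenting path P5→Q6→P4→Q7 (+1); matched 5.
No augmenting path remains; maximum matching = 5.
König certificate: {P3, Q1, Q5, Q6, Q7} is a vertex cover of size 5 (every listed pair touches it), so no matching can be larger.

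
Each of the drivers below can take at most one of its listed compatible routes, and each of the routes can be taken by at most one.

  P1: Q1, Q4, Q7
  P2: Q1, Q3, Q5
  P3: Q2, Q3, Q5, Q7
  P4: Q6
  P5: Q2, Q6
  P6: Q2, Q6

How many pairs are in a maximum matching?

5

Unit-capacity flow: source→left, listed edges, right→sink; max matching = max flow.
Augmenting path P1→Q1 (+1); matched 1.
Augmenting path P2→Q3 (+1); matched 2.
Augmenting path P3→Q2 (+1); matched 3.
Augmenting path P4→Q6 (+1); matched 4.
Augmenting path P5→Q2→P3→Q5 (+1); matched 5.
No augmenting path remains; maximum matching = 5.
König certificate: {P1, P2, P3, Q2, Q6} is a vertex cover of size 5 (every listed pair touches it), so no matching can be larger.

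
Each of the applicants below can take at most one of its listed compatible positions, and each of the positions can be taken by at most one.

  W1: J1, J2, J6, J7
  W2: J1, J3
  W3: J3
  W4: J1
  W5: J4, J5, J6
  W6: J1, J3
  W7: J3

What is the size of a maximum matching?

4

Unit-capacity flow: source→left, listed edges, right→sink; max matching = max flow.
Augmenting path W1→J1 (+1); matched 1.
Augmenting path W2→J3 (+1); matched 2.
Augmenting path W5→J4 (+1); matched 3.
Augmenting path W4→J1→W1→J2 (+1); matched 4.
No augmenting path remains; maximum matching = 4.
König certificate: {W1, W5, J1, J3} is a vertex cover of size 4 (every listed pair touches it), so no matching can be larger.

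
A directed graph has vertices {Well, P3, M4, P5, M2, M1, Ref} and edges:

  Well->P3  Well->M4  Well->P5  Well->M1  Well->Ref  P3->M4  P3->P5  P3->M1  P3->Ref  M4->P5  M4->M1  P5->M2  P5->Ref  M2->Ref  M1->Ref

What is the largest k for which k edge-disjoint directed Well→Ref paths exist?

Assign every edge capacity 1; by Menger, the answer equals the max flow.
Path Well→Ref (+1); total 1.
Path Well→P3→Ref (+1); total 2.
Path Well→P5→Ref (+1); total 3.
Path Well→M1→Ref (+1); total 4.
Path Well→M4→P5→M2→Ref (+1); total 5.
No residual Well→Ref path; max flow = 5.
Certifying cut of size 5: {Well→M1, Well→M4, Well→P3, Well→P5, Well→Ref}.

5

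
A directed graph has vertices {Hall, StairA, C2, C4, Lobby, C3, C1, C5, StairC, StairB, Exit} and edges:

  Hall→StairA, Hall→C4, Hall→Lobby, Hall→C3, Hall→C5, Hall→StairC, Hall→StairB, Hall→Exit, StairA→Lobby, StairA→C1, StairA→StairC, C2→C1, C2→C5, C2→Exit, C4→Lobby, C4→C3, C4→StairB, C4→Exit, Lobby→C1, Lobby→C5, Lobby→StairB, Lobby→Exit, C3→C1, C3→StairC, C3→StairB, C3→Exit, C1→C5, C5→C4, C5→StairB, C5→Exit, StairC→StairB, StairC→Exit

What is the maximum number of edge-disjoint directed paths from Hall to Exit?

Assign every edge capacity 1; by Menger, the answer equals the max flow.
Path Hall→Exit (+1); total 1.
Path Hall→C4→Exit (+1); total 2.
Path Hall→Lobby→Exit (+1); total 3.
Path Hall→C3→Exit (+1); total 4.
Path Hall→C5→Exit (+1); total 5.
Path Hall→StairC→Exit (+1); total 6.
No residual Hall→Exit path; max flow = 6.
Certifying cut of size 6: {C3→Exit, C4→Exit, C5→Exit, Hall→Exit, Lobby→Exit, StairC→Exit}.

6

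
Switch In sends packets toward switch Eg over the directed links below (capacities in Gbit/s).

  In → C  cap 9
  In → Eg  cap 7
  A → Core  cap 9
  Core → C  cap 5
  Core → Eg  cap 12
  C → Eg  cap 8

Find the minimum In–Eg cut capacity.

Augment In→Eg: bottleneck 7, flow now 7.
Augment In→C→Eg: bottleneck 8, flow now 15.
No augmenting path remains; maximum flow = 15.
By max-flow min-cut, the minimum cut capacity equals the max flow.
In the residual graph, reachable from In: {In, C}.
Min-cut edges: In→Eg (7), C→Eg (8); capacity 7 + 8 = 15.

15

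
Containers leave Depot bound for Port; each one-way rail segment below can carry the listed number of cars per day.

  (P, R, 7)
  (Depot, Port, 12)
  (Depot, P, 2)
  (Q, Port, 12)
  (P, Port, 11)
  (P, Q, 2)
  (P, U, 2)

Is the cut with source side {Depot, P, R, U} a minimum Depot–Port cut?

No — its capacity is 25, but the minimum cut has capacity 14.

Given cut capacity: 12 + 2 + 11 = 25.
Augment Depot→Port: bottleneck 12, flow now 12.
Augment Depot→P→Port: bottleneck 2, flow now 14.
No augmenting path remains; maximum flow = 14.
In the residual graph, reachable from Depot: {Depot}.
Min-cut edges: Depot→P (2), Depot→Port (12); capacity 2 + 12 = 14.
Cut capacity 25 exceeds the max flow 14, so it is not minimum.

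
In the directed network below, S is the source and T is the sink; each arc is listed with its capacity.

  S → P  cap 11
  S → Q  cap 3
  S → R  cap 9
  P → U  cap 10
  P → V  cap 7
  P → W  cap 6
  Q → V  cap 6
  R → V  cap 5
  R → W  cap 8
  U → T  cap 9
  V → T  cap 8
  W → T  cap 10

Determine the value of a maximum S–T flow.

Augment S→P→U→T: bottleneck 9, flow now 9.
Augment S→P→V→T: bottleneck 2, flow now 11.
Augment S→Q→V→T: bottleneck 3, flow now 14.
Augment S→R→V→T: bottleneck 3, flow now 17.
Augment S→R→W→T: bottleneck 6, flow now 23.
No augmenting path remains; maximum flow = 23.
In the residual graph, reachable from S: {S}.
Min-cut edges: S→P (11), S→Q (3), S→R (9); capacity 11 + 3 + 9 = 23.
This cut is saturated, so no flow can exceed 23.

23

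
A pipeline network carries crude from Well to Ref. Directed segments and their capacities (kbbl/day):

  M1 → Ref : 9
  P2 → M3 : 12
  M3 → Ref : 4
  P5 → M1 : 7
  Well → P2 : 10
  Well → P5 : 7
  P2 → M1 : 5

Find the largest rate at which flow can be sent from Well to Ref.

13

Augment Well→P2→M3→Ref: bottleneck 4, flow now 4.
Augment Well→P2→M1→Ref: bottleneck 5, flow now 9.
Augment Well→P5→M1→Ref: bottleneck 4, flow now 13.
No augmenting path remains; maximum flow = 13.
In the residual graph, reachable from Well: {Well, P2, P5, M3, M1}.
Min-cut edges: M3→Ref (4), M1→Ref (9); capacity 4 + 9 = 13.
This cut is saturated, so no flow can exceed 13.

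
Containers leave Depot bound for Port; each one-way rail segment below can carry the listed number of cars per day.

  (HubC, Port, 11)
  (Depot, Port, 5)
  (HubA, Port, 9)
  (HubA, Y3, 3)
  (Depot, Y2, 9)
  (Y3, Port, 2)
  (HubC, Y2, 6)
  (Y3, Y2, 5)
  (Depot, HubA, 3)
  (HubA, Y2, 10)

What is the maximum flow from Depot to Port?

Augment Depot→Port: bottleneck 5, flow now 5.
Augment Depot→HubA→Port: bottleneck 3, flow now 8.
No augmenting path remains; maximum flow = 8.
In the residual graph, reachable from Depot: {Depot, Y2}.
Min-cut edges: Depot→HubA (3), Depot→Port (5); capacity 3 + 5 = 8.
This cut is saturated, so no flow can exceed 8.

8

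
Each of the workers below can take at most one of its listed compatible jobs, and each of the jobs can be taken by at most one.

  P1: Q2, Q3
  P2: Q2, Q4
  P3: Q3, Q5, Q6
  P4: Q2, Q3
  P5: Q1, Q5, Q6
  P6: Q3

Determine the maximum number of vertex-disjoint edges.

Unit-capacity flow: source→left, listed edges, right→sink; max matching = max flow.
Augmenting path P1→Q2 (+1); matched 1.
Augmenting path P2→Q4 (+1); matched 2.
Augmenting path P3→Q3 (+1); matched 3.
Augmenting path P5→Q1 (+1); matched 4.
Augmenting path P4→Q3→P3→Q5 (+1); matched 5.
No augmenting path remains; maximum matching = 5.
König certificate: {P2, P3, P5, Q2, Q3} is a vertex cover of size 5 (every listed pair touches it), so no matching can be larger.

5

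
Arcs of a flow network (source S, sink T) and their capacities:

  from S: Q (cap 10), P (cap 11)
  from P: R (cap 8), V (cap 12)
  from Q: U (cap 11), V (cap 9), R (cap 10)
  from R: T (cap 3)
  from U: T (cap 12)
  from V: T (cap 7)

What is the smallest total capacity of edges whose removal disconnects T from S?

20

Augment S→P→R→T: bottleneck 3, flow now 3.
Augment S→P→V→T: bottleneck 7, flow now 10.
Augment S→Q→U→T: bottleneck 10, flow now 20.
No augmenting path remains; maximum flow = 20.
By max-flow min-cut, the minimum cut capacity equals the max flow.
In the residual graph, reachable from S: {S, P, R, V}.
Min-cut edges: S→Q (10), R→T (3), V→T (7); capacity 10 + 3 + 7 = 20.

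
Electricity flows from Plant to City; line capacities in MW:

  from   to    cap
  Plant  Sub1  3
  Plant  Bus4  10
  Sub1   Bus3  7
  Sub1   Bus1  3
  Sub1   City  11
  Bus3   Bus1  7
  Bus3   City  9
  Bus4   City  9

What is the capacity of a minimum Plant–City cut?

Augment Plant→Sub1→City: bottleneck 3, flow now 3.
Augment Plant→Bus4→City: bottleneck 9, flow now 12.
No augmenting path remains; maximum flow = 12.
By max-flow min-cut, the minimum cut capacity equals the max flow.
In the residual graph, reachable from Plant: {Plant, Bus4}.
Min-cut edges: Plant→Sub1 (3), Bus4→City (9); capacity 3 + 9 = 12.

12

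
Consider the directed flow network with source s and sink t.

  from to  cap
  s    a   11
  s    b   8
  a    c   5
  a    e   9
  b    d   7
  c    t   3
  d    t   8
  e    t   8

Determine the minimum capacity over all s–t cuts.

Augment s→a→c→t: bottleneck 3, flow now 3.
Augment s→a→e→t: bottleneck 8, flow now 11.
Augment s→b→d→t: bottleneck 7, flow now 18.
No augmenting path remains; maximum flow = 18.
By max-flow min-cut, the minimum cut capacity equals the max flow.
In the residual graph, reachable from s: {s, b}.
Min-cut edges: s→a (11), b→d (7); capacity 11 + 7 = 18.

18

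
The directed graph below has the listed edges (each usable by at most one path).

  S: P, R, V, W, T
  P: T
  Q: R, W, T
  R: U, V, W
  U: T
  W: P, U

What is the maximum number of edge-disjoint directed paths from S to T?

Assign every edge capacity 1; by Menger, the answer equals the max flow.
Path S→T (+1); total 1.
Path S→P→T (+1); total 2.
Path S→R→U→T (+1); total 3.
No residual S→T path; max flow = 3.
Certifying cut of size 3: {P→T, S→T, U→T}.

3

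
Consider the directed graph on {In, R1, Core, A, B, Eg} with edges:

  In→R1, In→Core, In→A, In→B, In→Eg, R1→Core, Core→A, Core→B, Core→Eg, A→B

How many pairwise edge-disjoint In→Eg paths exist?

Assign every edge capacity 1; by Menger, the answer equals the max flow.
Path In→Eg (+1); total 1.
Path In→Core→Eg (+1); total 2.
No residual In→Eg path; max flow = 2.
Certifying cut of size 2: {Core→Eg, In→Eg}.

2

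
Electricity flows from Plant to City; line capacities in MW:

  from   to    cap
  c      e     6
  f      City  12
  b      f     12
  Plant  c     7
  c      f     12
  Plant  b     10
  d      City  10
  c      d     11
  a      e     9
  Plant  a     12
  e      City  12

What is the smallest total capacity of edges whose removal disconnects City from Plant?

26

Augment Plant→a→e→City: bottleneck 9, flow now 9.
Augment Plant→b→f→City: bottleneck 10, flow now 19.
Augment Plant→c→d→City: bottleneck 7, flow now 26.
No augmenting path remains; maximum flow = 26.
By max-flow min-cut, the minimum cut capacity equals the max flow.
In the residual graph, reachable from Plant: {Plant, a}.
Min-cut edges: Plant→b (10), Plant→c (7), a→e (9); capacity 10 + 7 + 9 = 26.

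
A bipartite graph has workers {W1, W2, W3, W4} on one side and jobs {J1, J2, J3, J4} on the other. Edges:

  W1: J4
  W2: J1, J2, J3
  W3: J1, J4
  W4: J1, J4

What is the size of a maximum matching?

Unit-capacity flow: source→left, listed edges, right→sink; max matching = max flow.
Augmenting path W1→J4 (+1); matched 1.
Augmenting path W2→J1 (+1); matched 2.
Augmenting path W3→J1→W2→J2 (+1); matched 3.
No augmenting path remains; maximum matching = 3.
König certificate: {W2, J1, J4} is a vertex cover of size 3 (every listed pair touches it), so no matching can be larger.

3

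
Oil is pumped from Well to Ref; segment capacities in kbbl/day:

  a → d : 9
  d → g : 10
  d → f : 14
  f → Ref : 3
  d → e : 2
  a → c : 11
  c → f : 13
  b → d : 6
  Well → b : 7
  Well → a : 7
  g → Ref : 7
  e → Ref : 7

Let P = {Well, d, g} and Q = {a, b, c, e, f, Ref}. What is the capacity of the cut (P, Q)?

Edges leaving {Well, d, g}: Well→a (7), Well→b (7), d→e (2), d→f (14), g→Ref (7).
Cut capacity = 7 + 7 + 2 + 14 + 7 = 37.

37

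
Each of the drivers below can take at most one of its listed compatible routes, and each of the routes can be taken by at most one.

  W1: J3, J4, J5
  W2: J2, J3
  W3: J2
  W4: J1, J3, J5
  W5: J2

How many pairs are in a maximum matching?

Unit-capacity flow: source→left, listed edges, right→sink; max matching = max flow.
Augmenting path W1→J3 (+1); matched 1.
Augmenting path W2→J2 (+1); matched 2.
Augmenting path W4→J1 (+1); matched 3.
Augmenting path W3→J2→W2→J3→W1→J4 (+1); matched 4.
No augmenting path remains; maximum matching = 4.
König certificate: {W1, W2, W4, J2} is a vertex cover of size 4 (every listed pair touches it), so no matching can be larger.

4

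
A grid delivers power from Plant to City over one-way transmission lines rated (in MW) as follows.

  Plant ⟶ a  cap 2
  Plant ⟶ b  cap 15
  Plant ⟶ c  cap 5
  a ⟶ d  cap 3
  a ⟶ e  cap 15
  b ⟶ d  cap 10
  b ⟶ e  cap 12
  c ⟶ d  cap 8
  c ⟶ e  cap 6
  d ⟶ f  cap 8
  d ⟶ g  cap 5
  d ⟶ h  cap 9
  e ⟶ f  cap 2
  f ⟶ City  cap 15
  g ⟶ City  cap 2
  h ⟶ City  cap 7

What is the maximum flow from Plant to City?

Augment Plant→a→d→f→City: bottleneck 2, flow now 2.
Augment Plant→b→d→f→City: bottleneck 6, flow now 8.
Augment Plant→b→d→g→City: bottleneck 2, flow now 10.
Augment Plant→b→d→h→City: bottleneck 2, flow now 12.
Augment Plant→b→e→f→City: bottleneck 2, flow now 14.
Augment Plant→c→d→h→City: bottleneck 5, flow now 19.
No augmenting path remains; maximum flow = 19.
In the residual graph, reachable from Plant: {Plant, b, e}.
Min-cut edges: Plant→a (2), Plant→c (5), b→d (10), e→f (2); capacity 2 + 5 + 10 + 2 = 19.
This cut is saturated, so no flow can exceed 19.

19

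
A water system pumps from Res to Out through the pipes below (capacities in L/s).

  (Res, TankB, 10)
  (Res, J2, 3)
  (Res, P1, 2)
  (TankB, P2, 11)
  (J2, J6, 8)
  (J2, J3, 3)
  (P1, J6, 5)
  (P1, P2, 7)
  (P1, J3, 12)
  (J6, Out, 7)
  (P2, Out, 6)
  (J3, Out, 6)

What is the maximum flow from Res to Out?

Augment Res→TankB→P2→Out: bottleneck 6, flow now 6.
Augment Res→J2→J6→Out: bottleneck 3, flow now 9.
Augment Res→P1→J6→Out: bottleneck 2, flow now 11.
No augmenting path remains; maximum flow = 11.
In the residual graph, reachable from Res: {Res, TankB, P2}.
Min-cut edges: Res→J2 (3), Res→P1 (2), P2→Out (6); capacity 3 + 2 + 6 = 11.
This cut is saturated, so no flow can exceed 11.

11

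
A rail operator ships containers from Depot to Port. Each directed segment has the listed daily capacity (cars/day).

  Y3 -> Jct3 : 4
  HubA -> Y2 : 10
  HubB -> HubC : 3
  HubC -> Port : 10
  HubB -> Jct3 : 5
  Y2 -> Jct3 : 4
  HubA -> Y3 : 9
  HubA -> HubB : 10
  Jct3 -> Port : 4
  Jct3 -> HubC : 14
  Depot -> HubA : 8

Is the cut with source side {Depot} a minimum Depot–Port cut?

Given cut capacity: 8 = 8.
Augment Depot→HubA→Y2→Jct3→Port: bottleneck 4, flow now 4.
Augment Depot→HubA→HubB→HubC→Port: bottleneck 3, flow now 7.
Augment Depot→HubA→Y3→Jct3→HubC→Port: bottleneck 1, flow now 8.
No augmenting path remains; maximum flow = 8.
Cut capacity 8 equals the max flow, so it is a minimum cut.

Yes — it is a minimum cut (capacity 8).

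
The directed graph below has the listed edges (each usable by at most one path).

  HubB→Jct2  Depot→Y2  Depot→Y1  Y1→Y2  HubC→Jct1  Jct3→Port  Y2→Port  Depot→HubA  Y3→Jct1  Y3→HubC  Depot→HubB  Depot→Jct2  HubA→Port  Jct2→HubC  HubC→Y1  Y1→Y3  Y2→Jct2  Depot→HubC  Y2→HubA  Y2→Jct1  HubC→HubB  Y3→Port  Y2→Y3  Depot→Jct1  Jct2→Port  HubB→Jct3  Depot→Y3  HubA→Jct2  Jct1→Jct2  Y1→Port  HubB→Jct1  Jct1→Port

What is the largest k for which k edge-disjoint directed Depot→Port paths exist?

7

Assign every edge capacity 1; by Menger, the answer equals the max flow.
Path Depot→Y1→Port (+1); total 1.
Path Depot→Y2→Port (+1); total 2.
Path Depot→Y3→Port (+1); total 3.
Path Depot→HubA→Port (+1); total 4.
Path Depot→Jct2→Port (+1); total 5.
Path Depot→Jct1→Port (+1); total 6.
Path Depot→HubB→Jct3→Port (+1); total 7.
No residual Depot→Port path; max flow = 7.
Certifying cut of size 7: {HubA→Port, HubB→Jct3, Jct1→Port, Jct2→Port, Y1→Port, Y2→Port, Y3→Port}.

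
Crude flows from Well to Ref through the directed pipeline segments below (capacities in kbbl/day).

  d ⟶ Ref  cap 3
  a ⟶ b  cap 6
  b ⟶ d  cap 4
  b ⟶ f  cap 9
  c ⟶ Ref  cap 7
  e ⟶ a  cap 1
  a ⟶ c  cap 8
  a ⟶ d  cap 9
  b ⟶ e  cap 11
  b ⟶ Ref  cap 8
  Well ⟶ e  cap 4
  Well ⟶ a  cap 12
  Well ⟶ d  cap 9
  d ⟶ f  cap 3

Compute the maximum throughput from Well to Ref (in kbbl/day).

16

Augment Well→d→Ref: bottleneck 3, flow now 3.
Augment Well→a→b→Ref: bottleneck 6, flow now 9.
Augment Well→a→c→Ref: bottleneck 6, flow now 15.
Augment Well→e→a→c→Ref: bottleneck 1, flow now 16.
No augmenting path remains; maximum flow = 16.
In the residual graph, reachable from Well: {Well, d, e, f}.
Min-cut edges: Well→a (12), d→Ref (3), e→a (1); capacity 12 + 3 + 1 = 16.
This cut is saturated, so no flow can exceed 16.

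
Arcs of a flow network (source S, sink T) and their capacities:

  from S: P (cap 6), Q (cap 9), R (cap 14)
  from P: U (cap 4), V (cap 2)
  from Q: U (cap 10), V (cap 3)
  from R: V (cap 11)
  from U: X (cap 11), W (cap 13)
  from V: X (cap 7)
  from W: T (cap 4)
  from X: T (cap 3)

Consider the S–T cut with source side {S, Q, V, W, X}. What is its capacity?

37

Edges leaving {S, Q, V, W, X}: S→P (6), S→R (14), Q→U (10), W→T (4), X→T (3).
Cut capacity = 6 + 14 + 10 + 4 + 3 = 37.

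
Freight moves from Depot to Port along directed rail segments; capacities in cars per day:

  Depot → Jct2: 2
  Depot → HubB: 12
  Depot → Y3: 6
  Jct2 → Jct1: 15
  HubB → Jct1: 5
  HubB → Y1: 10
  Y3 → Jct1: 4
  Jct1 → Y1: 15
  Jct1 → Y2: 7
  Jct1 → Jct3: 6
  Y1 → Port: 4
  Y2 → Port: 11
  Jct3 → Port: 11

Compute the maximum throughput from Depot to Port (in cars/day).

Augment Depot→HubB→Y1→Port: bottleneck 4, flow now 4.
Augment Depot→Jct2→Jct1→Y2→Port: bottleneck 2, flow now 6.
Augment Depot→HubB→Jct1→Y2→Port: bottleneck 5, flow now 11.
Augment Depot→Y3→Jct1→Jct3→Port: bottleneck 4, flow now 15.
No augmenting path remains; maximum flow = 15.
In the residual graph, reachable from Depot: {Depot, HubB, Y3, Y1}.
Min-cut edges: Depot→Jct2 (2), HubB→Jct1 (5), Y3→Jct1 (4), Y1→Port (4); capacity 2 + 5 + 4 + 4 = 15.
This cut is saturated, so no flow can exceed 15.

15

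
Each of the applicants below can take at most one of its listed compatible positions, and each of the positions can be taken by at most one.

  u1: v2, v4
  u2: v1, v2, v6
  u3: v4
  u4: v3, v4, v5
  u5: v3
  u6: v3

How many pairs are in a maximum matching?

5

Unit-capacity flow: source→left, listed edges, right→sink; max matching = max flow.
Augmenting path u1→v2 (+1); matched 1.
Augmenting path u2→v1 (+1); matched 2.
Augmenting path u3→v4 (+1); matched 3.
Augmenting path u4→v3 (+1); matched 4.
Augmenting path u5→v3→u4→v5 (+1); matched 5.
No augmenting path remains; maximum matching = 5.
König certificate: {u1, u2, u3, u4, v3} is a vertex cover of size 5 (every listed pair touches it), so no matching can be larger.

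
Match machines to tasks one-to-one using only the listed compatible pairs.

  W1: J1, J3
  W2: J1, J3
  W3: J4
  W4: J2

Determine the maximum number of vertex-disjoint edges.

4

Unit-capacity flow: source→left, listed edges, right→sink; max matching = max flow.
Augmenting path W1→J1 (+1); matched 1.
Augmenting path W2→J3 (+1); matched 2.
Augmenting path W3→J4 (+1); matched 3.
Augmenting path W4→J2 (+1); matched 4.
No augmenting path remains; maximum matching = 4.
König certificate: {W1, W2, W3, W4} is a vertex cover of size 4 (every listed pair touches it), so no matching can be larger.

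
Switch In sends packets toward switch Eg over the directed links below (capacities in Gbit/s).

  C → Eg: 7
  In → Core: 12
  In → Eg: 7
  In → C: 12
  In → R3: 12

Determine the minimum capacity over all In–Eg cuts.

Augment In→Eg: bottleneck 7, flow now 7.
Augment In→C→Eg: bottleneck 7, flow now 14.
No augmenting path remains; maximum flow = 14.
By max-flow min-cut, the minimum cut capacity equals the max flow.
In the residual graph, reachable from In: {In, Core, C, R3}.
Min-cut edges: In→Eg (7), C→Eg (7); capacity 7 + 7 = 14.

14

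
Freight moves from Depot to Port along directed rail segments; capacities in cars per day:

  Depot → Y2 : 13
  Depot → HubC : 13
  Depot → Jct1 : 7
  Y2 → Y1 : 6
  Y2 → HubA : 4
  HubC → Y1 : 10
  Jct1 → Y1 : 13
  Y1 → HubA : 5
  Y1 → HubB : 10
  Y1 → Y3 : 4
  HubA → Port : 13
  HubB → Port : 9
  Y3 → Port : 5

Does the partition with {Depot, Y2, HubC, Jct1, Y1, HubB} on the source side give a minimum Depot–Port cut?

Yes — it is a minimum cut (capacity 22).

Given cut capacity: 4 + 5 + 4 + 9 = 22.
Augment Depot→Y2→HubA→Port: bottleneck 4, flow now 4.
Augment Depot→Y2→Y1→HubA→Port: bottleneck 5, flow now 9.
Augment Depot→Y2→Y1→HubB→Port: bottleneck 1, flow now 10.
Augment Depot→HubC→Y1→HubB→Port: bottleneck 8, flow now 18.
Augment Depot→HubC→Y1→Y3→Port: bottleneck 2, flow now 20.
Augment Depot→Jct1→Y1→Y3→Port: bottleneck 2, flow now 22.
No augmenting path remains; maximum flow = 22.
Cut capacity 22 equals the max flow, so it is a minimum cut.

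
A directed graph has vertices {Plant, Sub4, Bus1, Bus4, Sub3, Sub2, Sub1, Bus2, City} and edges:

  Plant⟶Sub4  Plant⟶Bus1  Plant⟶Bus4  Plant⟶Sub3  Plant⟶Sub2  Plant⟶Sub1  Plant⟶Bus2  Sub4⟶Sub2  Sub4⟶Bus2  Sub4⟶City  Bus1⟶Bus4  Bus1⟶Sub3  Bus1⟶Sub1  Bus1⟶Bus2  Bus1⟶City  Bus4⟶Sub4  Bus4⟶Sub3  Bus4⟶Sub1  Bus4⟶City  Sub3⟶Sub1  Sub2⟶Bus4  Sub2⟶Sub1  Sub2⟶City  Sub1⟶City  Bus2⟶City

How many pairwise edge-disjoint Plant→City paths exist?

6

Assign every edge capacity 1; by Menger, the answer equals the max flow.
Path Plant→Sub4→City (+1); total 1.
Path Plant→Bus1→City (+1); total 2.
Path Plant→Bus4→City (+1); total 3.
Path Plant→Sub2→City (+1); total 4.
Path Plant→Sub1→City (+1); total 5.
Path Plant→Bus2→City (+1); total 6.
No residual Plant→City path; max flow = 6.
Certifying cut of size 6: {Plant→Bus1, Plant→Bus2, Plant→Bus4, Plant→Sub2, Plant→Sub4, Sub1→City}.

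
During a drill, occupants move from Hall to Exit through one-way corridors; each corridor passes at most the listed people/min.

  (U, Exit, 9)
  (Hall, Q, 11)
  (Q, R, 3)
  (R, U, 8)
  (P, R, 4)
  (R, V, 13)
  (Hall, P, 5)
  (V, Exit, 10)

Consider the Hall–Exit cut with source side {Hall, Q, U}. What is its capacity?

17

Edges leaving {Hall, Q, U}: Hall→P (5), Q→R (3), U→Exit (9).
Cut capacity = 5 + 3 + 9 = 17.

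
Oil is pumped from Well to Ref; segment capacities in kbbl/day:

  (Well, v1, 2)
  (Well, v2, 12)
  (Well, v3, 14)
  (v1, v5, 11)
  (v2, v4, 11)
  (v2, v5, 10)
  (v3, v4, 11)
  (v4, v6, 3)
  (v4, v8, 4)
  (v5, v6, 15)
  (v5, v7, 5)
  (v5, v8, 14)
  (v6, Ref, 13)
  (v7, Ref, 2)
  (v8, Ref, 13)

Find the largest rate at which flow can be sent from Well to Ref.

Augment Well→v1→v5→v6→Ref: bottleneck 2, flow now 2.
Augment Well→v2→v4→v6→Ref: bottleneck 3, flow now 5.
Augment Well→v2→v4→v8→Ref: bottleneck 4, flow now 9.
Augment Well→v2→v5→v6→Ref: bottleneck 5, flow now 14.
Augment Well→v3→v4→v2→v5→v6→Ref: bottleneck 3, flow now 17. (uses reverse residual edge)
Augment Well→v3→v4→v2→v5→v7→Ref: bottleneck 2, flow now 19. (uses reverse residual edge)
No augmenting path remains; maximum flow = 19.
In the residual graph, reachable from Well: {Well, v2, v3, v4}.
Min-cut edges: Well→v1 (2), v2→v5 (10), v4→v6 (3), v4→v8 (4); capacity 2 + 10 + 3 + 4 = 19.
This cut is saturated, so no flow can exceed 19.

19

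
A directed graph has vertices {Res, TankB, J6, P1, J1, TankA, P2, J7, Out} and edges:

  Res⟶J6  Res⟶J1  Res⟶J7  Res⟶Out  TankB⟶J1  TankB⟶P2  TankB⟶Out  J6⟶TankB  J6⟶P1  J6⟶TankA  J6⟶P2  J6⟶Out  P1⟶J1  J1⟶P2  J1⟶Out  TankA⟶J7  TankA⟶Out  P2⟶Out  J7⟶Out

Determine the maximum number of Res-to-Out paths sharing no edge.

4

Assign every edge capacity 1; by Menger, the answer equals the max flow.
Path Res→Out (+1); total 1.
Path Res→J6→Out (+1); total 2.
Path Res→J1→Out (+1); total 3.
Path Res→J7→Out (+1); total 4.
No residual Res→Out path; max flow = 4.
Certifying cut of size 4: {Res→J1, Res→J6, Res→J7, Res→Out}.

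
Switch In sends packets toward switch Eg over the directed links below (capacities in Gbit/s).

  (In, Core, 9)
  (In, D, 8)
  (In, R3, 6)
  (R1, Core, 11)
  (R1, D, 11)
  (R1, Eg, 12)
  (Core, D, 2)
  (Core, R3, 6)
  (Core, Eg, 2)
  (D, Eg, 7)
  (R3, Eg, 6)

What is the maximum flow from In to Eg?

Augment In→Core→Eg: bottleneck 2, flow now 2.
Augment In→D→Eg: bottleneck 7, flow now 9.
Augment In→R3→Eg: bottleneck 6, flow now 15.
No augmenting path remains; maximum flow = 15.
In the residual graph, reachable from In: {In, Core, D, R3}.
Min-cut edges: Core→Eg (2), D→Eg (7), R3→Eg (6); capacity 2 + 7 + 6 = 15.
This cut is saturated, so no flow can exceed 15.

15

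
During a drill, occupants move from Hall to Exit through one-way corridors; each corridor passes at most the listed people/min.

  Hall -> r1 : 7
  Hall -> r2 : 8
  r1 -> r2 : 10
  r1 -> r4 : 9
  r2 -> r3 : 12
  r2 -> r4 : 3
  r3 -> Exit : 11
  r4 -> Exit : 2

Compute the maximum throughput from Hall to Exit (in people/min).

Augment Hall→r1→r4→Exit: bottleneck 2, flow now 2.
Augment Hall→r2→r3→Exit: bottleneck 8, flow now 10.
Augment Hall→r1→r2→r3→Exit: bottleneck 3, flow now 13.
No augmenting path remains; maximum flow = 13.
In the residual graph, reachable from Hall: {Hall, r1, r2, r3, r4}.
Min-cut edges: r3→Exit (11), r4→Exit (2); capacity 11 + 2 = 13.
This cut is saturated, so no flow can exceed 13.

13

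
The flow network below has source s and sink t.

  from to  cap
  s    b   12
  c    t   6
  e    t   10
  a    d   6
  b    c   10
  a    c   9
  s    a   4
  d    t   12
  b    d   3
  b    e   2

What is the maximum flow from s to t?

Augment s→a→c→t: bottleneck 4, flow now 4.
Augment s→b→c→t: bottleneck 2, flow now 6.
Augment s→b→d→t: bottleneck 3, flow now 9.
Augment s→b→e→t: bottleneck 2, flow now 11.
Augment s→b→c→a→d→t: bottleneck 4, flow now 15. (uses reverse residual edge)
No augmenting path remains; maximum flow = 15.
In the residual graph, reachable from s: {s, b, c}.
Min-cut edges: s→a (4), b→d (3), b→e (2), c→t (6); capacity 4 + 3 + 2 + 6 = 15.
This cut is saturated, so no flow can exceed 15.

15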